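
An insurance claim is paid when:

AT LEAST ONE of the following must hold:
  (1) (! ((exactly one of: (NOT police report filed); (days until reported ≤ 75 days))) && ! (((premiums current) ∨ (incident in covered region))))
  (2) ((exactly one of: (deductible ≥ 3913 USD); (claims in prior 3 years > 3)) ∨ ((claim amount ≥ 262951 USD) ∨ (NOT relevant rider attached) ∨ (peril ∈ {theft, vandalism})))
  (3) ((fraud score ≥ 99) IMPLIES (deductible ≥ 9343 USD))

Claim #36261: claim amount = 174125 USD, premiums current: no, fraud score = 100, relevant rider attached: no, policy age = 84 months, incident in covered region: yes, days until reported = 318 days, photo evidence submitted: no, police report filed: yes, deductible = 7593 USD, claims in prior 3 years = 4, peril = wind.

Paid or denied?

Atomic conditions:
  NOT police report filed: yes → false
  days until reported ≤ 75 days: 318 ≤ 75 is false
  premiums current: no → false
  incident in covered region: yes → true
  deductible ≥ 3913 USD: 7593 ≥ 3913 is true
  claims in prior 3 years > 3: 4 > 3 is true
  claim amount ≥ 262951 USD: 174125 ≥ 262951 is false
  NOT relevant rider attached: no → true
  peril ∈ {theft, vandalism}: wind is not in the set → false
  fraud score ≥ 99: 100 ≥ 99 is true
  deductible ≥ 9343 USD: 7593 ≥ 9343 is false
Combine:
[1.1.1] exactly-one(false, false) = false
[1.1] NOT false = true
[1.2.1] false OR true = true
[1.2] NOT true = false
[1] true AND false = false
[2.1] exactly-one(true, true) = false
[2.2] false OR true OR false = true
[2] false OR true = true
[3] true → false = false
[root] false OR true OR false = true
Overall: true → paid

Paid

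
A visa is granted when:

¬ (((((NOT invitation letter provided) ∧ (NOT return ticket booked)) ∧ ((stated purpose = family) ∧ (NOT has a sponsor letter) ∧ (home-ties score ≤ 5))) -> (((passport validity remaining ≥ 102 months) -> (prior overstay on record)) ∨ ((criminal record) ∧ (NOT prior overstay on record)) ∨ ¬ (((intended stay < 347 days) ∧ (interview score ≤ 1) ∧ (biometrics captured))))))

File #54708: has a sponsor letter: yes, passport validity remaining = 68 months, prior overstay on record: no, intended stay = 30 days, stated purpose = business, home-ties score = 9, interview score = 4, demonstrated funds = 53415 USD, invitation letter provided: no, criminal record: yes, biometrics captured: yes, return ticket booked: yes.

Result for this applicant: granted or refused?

Atomic conditions:
  NOT invitation letter provided: no → true
  NOT return ticket booked: yes → false
  stated purpose = family: business == family is false
  NOT has a sponsor letter: yes → false
  home-ties score ≤ 5: 9 ≤ 5 is false
  passport validity remaining ≥ 102 months: 68 ≥ 102 is false
  prior overstay on record: no → false
  criminal record: yes → true
  NOT prior overstay on record: no → true
  intended stay < 347 days: 30 < 347 is true
  interview score ≤ 1: 4 ≤ 1 is false
  biometrics captured: yes → true
Combine:
[1.1.1] true AND false = false
[1.1.2] false AND false AND false = false
[1.1] false AND false = false
[1.2.1] false → false (antecedent false ⇒ implication holds) = true
[1.2.2] true AND true = true
[1.2.3.1] true AND false AND true = false
[1.2.3] NOT false = true
[1.2] true OR true OR true = true
[1] false → true (antecedent false ⇒ implication holds) = true
[root] NOT true = false
Overall: false → refused

Refused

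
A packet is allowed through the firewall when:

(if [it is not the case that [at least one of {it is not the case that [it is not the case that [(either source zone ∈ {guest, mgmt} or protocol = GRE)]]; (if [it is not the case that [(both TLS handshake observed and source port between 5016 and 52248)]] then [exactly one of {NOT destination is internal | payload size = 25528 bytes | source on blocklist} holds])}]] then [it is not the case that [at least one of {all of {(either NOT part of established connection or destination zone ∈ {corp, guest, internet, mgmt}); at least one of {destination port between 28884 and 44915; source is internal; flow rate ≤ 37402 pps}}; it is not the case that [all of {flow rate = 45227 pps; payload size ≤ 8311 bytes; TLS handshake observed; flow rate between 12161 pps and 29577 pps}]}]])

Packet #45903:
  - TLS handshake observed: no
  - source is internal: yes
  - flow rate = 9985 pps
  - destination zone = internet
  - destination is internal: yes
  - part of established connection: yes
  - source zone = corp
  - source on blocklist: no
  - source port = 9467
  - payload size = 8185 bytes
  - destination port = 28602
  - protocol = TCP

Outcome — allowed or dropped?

Atomic conditions:
  source zone ∈ {guest, mgmt}: corp is not in the set → false
  protocol = GRE: TCP == GRE is false
  TLS handshake observed: no → false
  source port between 5016 and 52248: 9467 in [5016, 52248] is true
  NOT destination is internal: yes → false
  payload size = 25528 bytes: 8185 == 25528 is false
  source on blocklist: no → false
  NOT part of established connection: yes → false
  destination zone ∈ {corp, guest, internet, mgmt}: internet is in the set → true
  destination port between 28884 and 44915: 28602 in [28884, 44915] is false
  source is internal: yes → true
  flow rate ≤ 37402 pps: 9985 ≤ 37402 is true
  flow rate = 45227 pps: 9985 == 45227 is false
  payload size ≤ 8311 bytes: 8185 ≤ 8311 is true
  flow rate between 12161 pps and 29577 pps: 9985 in [12161, 29577] is false
Combine:
[1.1.1.1.1] false OR false = false
[1.1.1.1] NOT false = true
[1.1.1] NOT true = false
[1.1.2.1.1] false AND true = false
[1.1.2.1] NOT false = true
[1.1.2.2] exactly-one(false, false, false) = false
[1.1.2] true → false = false
[1.1] false OR false = false
[1] NOT false = true
[2.1.1.1] false OR true = true
[2.1.1.2] false OR true OR true = true
[2.1.1] true AND true = true
[2.1.2.1] false AND true AND false AND false = false
[2.1.2] NOT false = true
[2.1] true OR true = true
[2] NOT true = false
[root] true → false = false
Overall: false → dropped

Dropped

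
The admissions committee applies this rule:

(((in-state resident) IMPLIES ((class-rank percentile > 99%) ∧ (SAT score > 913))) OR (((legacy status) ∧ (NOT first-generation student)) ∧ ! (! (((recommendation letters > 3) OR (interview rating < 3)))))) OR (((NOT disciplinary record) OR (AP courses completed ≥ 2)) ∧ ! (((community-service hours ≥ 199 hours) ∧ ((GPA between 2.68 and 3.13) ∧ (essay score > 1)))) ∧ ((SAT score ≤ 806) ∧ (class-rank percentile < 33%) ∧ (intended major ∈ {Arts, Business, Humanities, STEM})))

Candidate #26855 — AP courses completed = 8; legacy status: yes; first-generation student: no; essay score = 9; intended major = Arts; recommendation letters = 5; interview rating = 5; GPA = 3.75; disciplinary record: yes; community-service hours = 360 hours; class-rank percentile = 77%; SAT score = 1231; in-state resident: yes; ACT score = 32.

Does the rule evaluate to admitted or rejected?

Atomic conditions:
  in-state resident: yes → true
  class-rank percentile > 99%: 77 > 99 is false
  SAT score > 913: 1231 > 913 is true
  legacy status: yes → true
  NOT first-generation student: no → true
  recommendation letters > 3: 5 > 3 is true
  interview rating < 3: 5 < 3 is false
  NOT disciplinary record: yes → false
  AP courses completed ≥ 2: 8 ≥ 2 is true
  community-service hours ≥ 199 hours: 360 ≥ 199 is true
  GPA between 2.68 and 3.13: 3.75 in [2.68, 3.13] is false
  essay score > 1: 9 > 1 is true
  SAT score ≤ 806: 1231 ≤ 806 is false
  class-rank percentile < 33%: 77 < 33 is false
  intended major ∈ {Arts, Business, Humanities, STEM}: Arts is in the set → true
Combine:
[1.1.2] false AND true = false
[1.1] true → false = false
[1.2.1] true AND true = true
[1.2.2.1.1] true OR false = true
[1.2.2.1] NOT true = false
[1.2.2] NOT false = true
[1.2] true AND true = true
[1] false OR true = true
[2.1] false OR true = true
[2.2.1.2] false AND true = false
[2.2.1] true AND false = false
[2.2] NOT false = true
[2.3] false AND false AND true = false
[2] true AND true AND false = false
[root] true OR false = true
Overall: true → admitted

Admitted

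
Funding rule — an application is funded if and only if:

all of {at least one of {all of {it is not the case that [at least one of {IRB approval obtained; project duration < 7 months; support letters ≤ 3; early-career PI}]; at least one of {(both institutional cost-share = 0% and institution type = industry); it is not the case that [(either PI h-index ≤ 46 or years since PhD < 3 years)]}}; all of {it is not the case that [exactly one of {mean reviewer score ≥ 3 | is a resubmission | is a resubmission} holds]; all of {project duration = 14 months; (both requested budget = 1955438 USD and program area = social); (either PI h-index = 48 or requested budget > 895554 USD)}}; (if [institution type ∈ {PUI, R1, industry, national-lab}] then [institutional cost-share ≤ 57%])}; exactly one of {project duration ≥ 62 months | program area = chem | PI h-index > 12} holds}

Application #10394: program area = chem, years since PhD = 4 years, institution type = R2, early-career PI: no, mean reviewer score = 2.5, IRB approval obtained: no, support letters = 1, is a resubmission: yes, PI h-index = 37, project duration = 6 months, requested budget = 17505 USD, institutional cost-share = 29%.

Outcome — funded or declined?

Atomic conditions:
  IRB approval obtained: no → false
  project duration < 7 months: 6 < 7 is true
  support letters ≤ 3: 1 ≤ 3 is true
  early-career PI: no → false
  institutional cost-share = 0%: 29 == 0 is false
  institution type = industry: R2 == industry is false
  PI h-index ≤ 46: 37 ≤ 46 is true
  years since PhD < 3 years: 4 < 3 is false
  mean reviewer score ≥ 3: 2.5 ≥ 3 is false
  is a resubmission: yes → true
  project duration = 14 months: 6 == 14 is false
  requested budget = 1955438 USD: 17505 == 1955438 is false
  program area = social: chem == social is false
  PI h-index = 48: 37 == 48 is false
  requested budget > 895554 USD: 17505 > 895554 is false
  institution type ∈ {PUI, R1, industry, national-lab}: R2 is not in the set → false
  institutional cost-share ≤ 57%: 29 ≤ 57 is true
  project duration ≥ 62 months: 6 ≥ 62 is false
  program area = chem: chem == chem is true
  PI h-index > 12: 37 > 12 is true
Combine:
[1.1.1.1] false OR true OR true OR false = true
[1.1.1] NOT true = false
[1.1.2.1] false AND false = false
[1.1.2.2.1] true OR false = true
[1.1.2.2] NOT true = false
[1.1.2] false OR false = false
[1.1] false AND false = false
[1.2.1.1] exactly-one(false, true, true) = false
[1.2.1] NOT false = true
[1.2.2.2] false AND false = false
[1.2.2.3] false OR false = false
[1.2.2] false AND false AND false = false
[1.2] true AND false = false
[1.3] false → true (antecedent false ⇒ implication holds) = true
[1] false OR false OR true = true
[2] exactly-one(false, true, true) = false
[root] true AND false = false
Overall: false → declined

Declined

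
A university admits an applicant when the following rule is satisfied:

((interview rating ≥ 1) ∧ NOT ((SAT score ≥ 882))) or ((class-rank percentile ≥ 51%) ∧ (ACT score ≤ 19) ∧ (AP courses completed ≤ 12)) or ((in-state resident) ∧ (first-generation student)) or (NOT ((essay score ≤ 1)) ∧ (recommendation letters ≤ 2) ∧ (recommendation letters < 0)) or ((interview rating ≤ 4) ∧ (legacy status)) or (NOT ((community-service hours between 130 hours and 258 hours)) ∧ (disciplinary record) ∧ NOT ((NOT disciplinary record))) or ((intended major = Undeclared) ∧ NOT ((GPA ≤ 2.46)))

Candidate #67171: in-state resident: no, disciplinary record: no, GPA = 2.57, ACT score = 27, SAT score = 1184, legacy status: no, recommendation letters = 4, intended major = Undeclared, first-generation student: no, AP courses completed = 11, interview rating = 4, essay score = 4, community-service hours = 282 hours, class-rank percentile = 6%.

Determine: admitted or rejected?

Atomic conditions:
  interview rating ≥ 1: 4 ≥ 1 is true
  SAT score ≥ 882: 1184 ≥ 882 is true
  class-rank percentile ≥ 51%: 6 ≥ 51 is false
  ACT score ≤ 19: 27 ≤ 19 is false
  AP courses completed ≤ 12: 11 ≤ 12 is true
  in-state resident: no → false
  first-generation student: no → false
  essay score ≤ 1: 4 ≤ 1 is false
  recommendation letters ≤ 2: 4 ≤ 2 is false
  recommendation letters < 0: 4 < 0 is false
  interview rating ≤ 4: 4 ≤ 4 is true
  legacy status: no → false
  community-service hours between 130 hours and 258 hours: 282 in [130, 258] is false
  disciplinary record: no → false
  NOT disciplinary record: no → true
  intended major = Undeclared: Undeclared == Undeclared is true
  GPA ≤ 2.46: 2.57 ≤ 2.46 is false
Combine:
[1.2] NOT true = false
[1] true AND false = false
[2] false AND false AND true = false
[3] false AND false = false
[4.1] NOT false = true
[4] true AND false AND false = false
[5] true AND false = false
[6.1] NOT false = true
[6.3] NOT true = false
[6] true AND false AND false = false
[7.2] NOT false = true
[7] true AND true = true
[root] false OR false OR false OR false OR false OR false OR true = true
Overall: true → admitted

Admitted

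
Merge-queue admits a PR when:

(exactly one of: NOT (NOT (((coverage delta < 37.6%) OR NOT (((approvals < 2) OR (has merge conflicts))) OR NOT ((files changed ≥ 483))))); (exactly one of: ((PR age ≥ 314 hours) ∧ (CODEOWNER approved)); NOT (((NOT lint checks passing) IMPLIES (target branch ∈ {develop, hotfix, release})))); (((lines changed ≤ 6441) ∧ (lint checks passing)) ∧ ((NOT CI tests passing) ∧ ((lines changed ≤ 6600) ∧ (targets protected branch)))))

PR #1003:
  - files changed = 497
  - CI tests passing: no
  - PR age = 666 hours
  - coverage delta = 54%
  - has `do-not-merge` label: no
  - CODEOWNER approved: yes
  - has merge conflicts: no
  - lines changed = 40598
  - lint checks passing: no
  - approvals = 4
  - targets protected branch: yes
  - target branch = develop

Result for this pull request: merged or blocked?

Blocked

Atomic conditions:
  coverage delta < 37.6%: 54 < 37.6 is false
  approvals < 2: 4 < 2 is false
  has merge conflicts: no → false
  files changed ≥ 483: 497 ≥ 483 is true
  PR age ≥ 314 hours: 666 ≥ 314 is true
  CODEOWNER approved: yes → true
  NOT lint checks passing: no → true
  target branch ∈ {develop, hotfix, release}: develop is in the set → true
  lines changed ≤ 6441: 40598 ≤ 6441 is false
  lint checks passing: no → false
  NOT CI tests passing: no → true
  lines changed ≤ 6600: 40598 ≤ 6600 is false
  targets protected branch: yes → true
Combine:
[1.1.1.2.1] false OR false = false
[1.1.1.2] NOT false = true
[1.1.1.3] NOT true = false
[1.1.1] false OR true OR false = true
[1.1] NOT true = false
[1] NOT false = true
[2.1] true AND true = true
[2.2.1] true → true = true
[2.2] NOT true = false
[2] exactly-one(true, false) = true
[3.1] false AND false = false
[3.2.2] false AND true = false
[3.2] true AND false = false
[3] false AND false = false
[root] exactly-one(true, true, false) = false
Overall: false → blocked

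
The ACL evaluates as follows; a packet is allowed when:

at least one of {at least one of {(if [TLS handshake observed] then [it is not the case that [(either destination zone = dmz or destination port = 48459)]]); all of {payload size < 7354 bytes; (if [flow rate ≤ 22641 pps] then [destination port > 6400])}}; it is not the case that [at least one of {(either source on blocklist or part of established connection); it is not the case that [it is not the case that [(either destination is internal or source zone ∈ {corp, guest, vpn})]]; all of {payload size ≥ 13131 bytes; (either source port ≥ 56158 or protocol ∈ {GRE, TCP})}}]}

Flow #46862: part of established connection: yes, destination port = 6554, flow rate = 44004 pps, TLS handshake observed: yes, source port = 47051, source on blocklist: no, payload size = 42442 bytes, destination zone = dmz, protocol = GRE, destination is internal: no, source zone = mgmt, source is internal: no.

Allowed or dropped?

Atomic conditions:
  TLS handshake observed: yes → true
  destination zone = dmz: dmz == dmz is true
  destination port = 48459: 6554 == 48459 is false
  payload size < 7354 bytes: 42442 < 7354 is false
  flow rate ≤ 22641 pps: 44004 ≤ 22641 is false
  destination port > 6400: 6554 > 6400 is true
  source on blocklist: no → false
  part of established connection: yes → true
  destination is internal: no → false
  source zone ∈ {corp, guest, vpn}: mgmt is not in the set → false
  payload size ≥ 13131 bytes: 42442 ≥ 13131 is true
  source port ≥ 56158: 47051 ≥ 56158 is false
  protocol ∈ {GRE, TCP}: GRE is in the set → true
Combine:
[1.1.2.1] true OR false = true
[1.1.2] NOT true = false
[1.1] true → false = false
[1.2.2] false → true (antecedent false ⇒ implication holds) = true
[1.2] false AND true = false
[1] false OR false = false
[2.1.1] false OR true = true
[2.1.2.1.1] false OR false = false
[2.1.2.1] NOT false = true
[2.1.2] NOT true = false
[2.1.3.2] false OR true = true
[2.1.3] true AND true = true
[2.1] true OR false OR true = true
[2] NOT true = false
[root] false OR false = false
Overall: false → dropped

Dropped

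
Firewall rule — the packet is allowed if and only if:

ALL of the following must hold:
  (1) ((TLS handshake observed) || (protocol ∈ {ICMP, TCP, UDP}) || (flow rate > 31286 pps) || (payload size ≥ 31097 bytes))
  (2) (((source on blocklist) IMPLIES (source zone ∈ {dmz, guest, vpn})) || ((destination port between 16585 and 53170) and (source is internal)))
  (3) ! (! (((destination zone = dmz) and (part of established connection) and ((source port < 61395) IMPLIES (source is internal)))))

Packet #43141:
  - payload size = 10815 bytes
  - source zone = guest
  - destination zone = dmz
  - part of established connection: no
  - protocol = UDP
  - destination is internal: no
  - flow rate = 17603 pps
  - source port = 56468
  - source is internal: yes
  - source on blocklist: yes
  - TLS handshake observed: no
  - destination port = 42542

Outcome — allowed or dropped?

Dropped

Atomic conditions:
  TLS handshake observed: no → false
  protocol ∈ {ICMP, TCP, UDP}: UDP is in the set → true
  flow rate > 31286 pps: 17603 > 31286 is false
  payload size ≥ 31097 bytes: 10815 ≥ 31097 is false
  source on blocklist: yes → true
  source zone ∈ {dmz, guest, vpn}: guest is in the set → true
  destination port between 16585 and 53170: 42542 in [16585, 53170] is true
  source is internal: yes → true
  destination zone = dmz: dmz == dmz is true
  part of established connection: no → false
  source port < 61395: 56468 < 61395 is true
Combine:
[1] false OR true OR false OR false = true
[2.1] true → true = true
[2.2] true AND true = true
[2] true OR true = true
[3.1.1.3] true → true = true
[3.1.1] true AND false AND true = false
[3.1] NOT false = true
[3] NOT true = false
[root] true AND true AND false = false
Overall: false → dropped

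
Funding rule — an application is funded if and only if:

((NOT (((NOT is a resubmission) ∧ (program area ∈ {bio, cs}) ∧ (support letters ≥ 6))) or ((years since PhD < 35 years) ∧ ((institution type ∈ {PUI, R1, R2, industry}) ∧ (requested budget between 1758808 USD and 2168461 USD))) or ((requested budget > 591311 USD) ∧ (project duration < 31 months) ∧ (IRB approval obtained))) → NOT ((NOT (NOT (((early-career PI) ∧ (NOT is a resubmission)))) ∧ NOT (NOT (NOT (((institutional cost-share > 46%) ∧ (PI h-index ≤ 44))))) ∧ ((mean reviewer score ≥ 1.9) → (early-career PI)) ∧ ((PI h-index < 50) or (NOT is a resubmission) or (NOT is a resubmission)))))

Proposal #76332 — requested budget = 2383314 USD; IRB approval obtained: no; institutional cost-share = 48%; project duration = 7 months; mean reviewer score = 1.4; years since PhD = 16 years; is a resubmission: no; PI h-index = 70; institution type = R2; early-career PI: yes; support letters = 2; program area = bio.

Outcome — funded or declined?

Atomic conditions:
  NOT is a resubmission: no → true
  program area ∈ {bio, cs}: bio is in the set → true
  support letters ≥ 6: 2 ≥ 6 is false
  years since PhD < 35 years: 16 < 35 is true
  institution type ∈ {PUI, R1, R2, industry}: R2 is in the set → true
  requested budget between 1758808 USD and 2168461 USD: 2383314 in [1758808, 2168461] is false
  requested budget > 591311 USD: 2383314 > 591311 is true
  project duration < 31 months: 7 < 31 is true
  IRB approval obtained: no → false
  early-career PI: yes → true
  institutional cost-share > 46%: 48 > 46 is true
  PI h-index ≤ 44: 70 ≤ 44 is false
  mean reviewer score ≥ 1.9: 1.4 ≥ 1.9 is false
  PI h-index < 50: 70 < 50 is false
Combine:
[1.1.1] true AND true AND false = false
[1.1] NOT false = true
[1.2.2] true AND false = false
[1.2] true AND false = false
[1.3] true AND true AND false = false
[1] true OR false OR false = true
[2.1.1.1.1] true AND true = true
[2.1.1.1] NOT true = false
[2.1.1] NOT false = true
[2.1.2.1.1.1] true AND false = false
[2.1.2.1.1] NOT false = true
[2.1.2.1] NOT true = false
[2.1.2] NOT false = true
[2.1.3] false → true (antecedent false ⇒ implication holds) = true
[2.1.4] false OR true OR true = true
[2.1] true AND true AND true AND true = true
[2] NOT true = false
[root] true → false = false
Overall: false → declined

Declined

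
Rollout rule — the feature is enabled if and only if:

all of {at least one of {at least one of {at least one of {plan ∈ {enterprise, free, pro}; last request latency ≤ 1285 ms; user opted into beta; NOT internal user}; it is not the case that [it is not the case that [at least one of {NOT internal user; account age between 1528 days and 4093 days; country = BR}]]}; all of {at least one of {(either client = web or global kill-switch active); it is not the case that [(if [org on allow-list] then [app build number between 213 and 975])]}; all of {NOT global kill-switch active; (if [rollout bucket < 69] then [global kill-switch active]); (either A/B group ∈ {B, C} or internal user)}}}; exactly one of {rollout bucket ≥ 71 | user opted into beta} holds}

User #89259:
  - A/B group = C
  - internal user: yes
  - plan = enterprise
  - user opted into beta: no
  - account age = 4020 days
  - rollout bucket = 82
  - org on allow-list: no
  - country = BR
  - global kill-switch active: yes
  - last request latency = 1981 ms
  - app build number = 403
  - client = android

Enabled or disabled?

Atomic conditions:
  plan ∈ {enterprise, free, pro}: enterprise is in the set → true
  last request latency ≤ 1285 ms: 1981 ≤ 1285 is false
  user opted into beta: no → false
  NOT internal user: yes → false
  account age between 1528 days and 4093 days: 4020 in [1528, 4093] is true
  country = BR: BR == BR is true
  client = web: android == web is false
  global kill-switch active: yes → true
  org on allow-list: no → false
  app build number between 213 and 975: 403 in [213, 975] is true
  NOT global kill-switch active: yes → false
  rollout bucket < 69: 82 < 69 is false
  A/B group ∈ {B, C}: C is in the set → true
  internal user: yes → true
  rollout bucket ≥ 71: 82 ≥ 71 is true
Combine:
[1.1.1] true OR false OR false OR false = true
[1.1.2.1.1] false OR true OR true = true
[1.1.2.1] NOT true = false
[1.1.2] NOT false = true
[1.1] true OR true = true
[1.2.1.1] false OR true = true
[1.2.1.2.1] false → true (antecedent false ⇒ implication holds) = true
[1.2.1.2] NOT true = false
[1.2.1] true OR false = true
[1.2.2.2] false → true (antecedent false ⇒ implication holds) = true
[1.2.2.3] true OR true = true
[1.2.2] false AND true AND true = false
[1.2] true AND false = false
[1] true OR false = true
[2] exactly-one(true, false) = true
[root] true AND true = true
Overall: true → enabled

Enabled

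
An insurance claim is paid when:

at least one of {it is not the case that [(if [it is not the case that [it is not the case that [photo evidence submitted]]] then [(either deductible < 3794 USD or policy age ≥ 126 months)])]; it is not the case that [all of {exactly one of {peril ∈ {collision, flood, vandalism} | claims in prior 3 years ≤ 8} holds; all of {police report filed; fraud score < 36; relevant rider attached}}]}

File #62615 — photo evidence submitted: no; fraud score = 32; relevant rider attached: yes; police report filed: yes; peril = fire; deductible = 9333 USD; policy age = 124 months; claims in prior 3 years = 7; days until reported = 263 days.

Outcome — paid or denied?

Denied

Atomic conditions:
  photo evidence submitted: no → false
  deductible < 3794 USD: 9333 < 3794 is false
  policy age ≥ 126 months: 124 ≥ 126 is false
  peril ∈ {collision, flood, vandalism}: fire is not in the set → false
  claims in prior 3 years ≤ 8: 7 ≤ 8 is true
  police report filed: yes → true
  fraud score < 36: 32 < 36 is true
  relevant rider attached: yes → true
Combine:
[1.1.1.1] NOT false = true
[1.1.1] NOT true = false
[1.1.2] false OR false = false
[1.1] false → false (antecedent false ⇒ implication holds) = true
[1] NOT true = false
[2.1.1] exactly-one(false, true) = true
[2.1.2] true AND true AND true = true
[2.1] true AND true = true
[2] NOT true = false
[root] false OR false = false
Overall: false → denied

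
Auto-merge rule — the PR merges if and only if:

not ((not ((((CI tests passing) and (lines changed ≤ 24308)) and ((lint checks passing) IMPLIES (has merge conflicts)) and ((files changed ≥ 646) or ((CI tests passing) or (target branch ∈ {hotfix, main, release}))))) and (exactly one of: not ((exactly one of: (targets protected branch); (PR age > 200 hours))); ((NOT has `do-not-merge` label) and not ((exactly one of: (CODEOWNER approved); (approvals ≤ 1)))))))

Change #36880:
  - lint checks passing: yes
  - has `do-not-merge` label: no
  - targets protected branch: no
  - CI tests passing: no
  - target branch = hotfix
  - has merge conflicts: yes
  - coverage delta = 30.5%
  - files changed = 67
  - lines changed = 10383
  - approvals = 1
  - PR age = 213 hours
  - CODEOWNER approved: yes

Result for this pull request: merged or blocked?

Atomic conditions:
  CI tests passing: no → false
  lines changed ≤ 24308: 10383 ≤ 24308 is true
  lint checks passing: yes → true
  has merge conflicts: yes → true
  files changed ≥ 646: 67 ≥ 646 is false
  target branch ∈ {hotfix, main, release}: hotfix is in the set → true
  targets protected branch: no → false
  PR age > 200 hours: 213 > 200 is true
  NOT has `do-not-merge` label: no → true
  CODEOWNER approved: yes → true
  approvals ≤ 1: 1 ≤ 1 is true
Combine:
[1.1.1.1] false AND true = false
[1.1.1.2] true → true = true
[1.1.1.3.2] false OR true = true
[1.1.1.3] false OR true = true
[1.1.1] false AND true AND true = false
[1.1] NOT false = true
[1.2.1.1] exactly-one(false, true) = true
[1.2.1] NOT true = false
[1.2.2.2.1] exactly-one(true, true) = false
[1.2.2.2] NOT false = true
[1.2.2] true AND true = true
[1.2] exactly-one(false, true) = true
[1] true AND true = true
[root] NOT true = false
Overall: false → blocked

Blocked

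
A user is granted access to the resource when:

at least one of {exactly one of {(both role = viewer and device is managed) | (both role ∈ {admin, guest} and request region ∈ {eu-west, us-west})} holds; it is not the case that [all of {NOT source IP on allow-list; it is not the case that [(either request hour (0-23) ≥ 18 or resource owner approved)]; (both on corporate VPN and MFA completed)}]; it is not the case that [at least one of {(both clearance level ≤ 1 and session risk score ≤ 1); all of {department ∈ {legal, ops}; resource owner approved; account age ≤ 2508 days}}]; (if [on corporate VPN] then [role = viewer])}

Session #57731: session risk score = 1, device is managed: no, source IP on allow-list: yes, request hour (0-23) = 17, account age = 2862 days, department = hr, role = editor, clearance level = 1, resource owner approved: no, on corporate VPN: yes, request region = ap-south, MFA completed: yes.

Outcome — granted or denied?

Atomic conditions:
  role = viewer: editor == viewer is false
  device is managed: no → false
  role ∈ {admin, guest}: editor is not in the set → false
  request region ∈ {eu-west, us-west}: ap-south is not in the set → false
  NOT source IP on allow-list: yes → false
  request hour (0-23) ≥ 18: 17 ≥ 18 is false
  resource owner approved: no → false
  on corporate VPN: yes → true
  MFA completed: yes → true
  clearance level ≤ 1: 1 ≤ 1 is true
  session risk score ≤ 1: 1 ≤ 1 is true
  department ∈ {legal, ops}: hr is not in the set → false
  account age ≤ 2508 days: 2862 ≤ 2508 is false
Combine:
[1.1] false AND false = false
[1.2] false AND false = false
[1] exactly-one(false, false) = false
[2.1.2.1] false OR false = false
[2.1.2] NOT false = true
[2.1.3] true AND true = true
[2.1] false AND true AND true = false
[2] NOT false = true
[3.1.1] true AND true = true
[3.1.2] false AND false AND false = false
[3.1] true OR false = true
[3] NOT true = false
[4] true → false = false
[root] false OR true OR false OR false = true
Overall: true → granted

Granted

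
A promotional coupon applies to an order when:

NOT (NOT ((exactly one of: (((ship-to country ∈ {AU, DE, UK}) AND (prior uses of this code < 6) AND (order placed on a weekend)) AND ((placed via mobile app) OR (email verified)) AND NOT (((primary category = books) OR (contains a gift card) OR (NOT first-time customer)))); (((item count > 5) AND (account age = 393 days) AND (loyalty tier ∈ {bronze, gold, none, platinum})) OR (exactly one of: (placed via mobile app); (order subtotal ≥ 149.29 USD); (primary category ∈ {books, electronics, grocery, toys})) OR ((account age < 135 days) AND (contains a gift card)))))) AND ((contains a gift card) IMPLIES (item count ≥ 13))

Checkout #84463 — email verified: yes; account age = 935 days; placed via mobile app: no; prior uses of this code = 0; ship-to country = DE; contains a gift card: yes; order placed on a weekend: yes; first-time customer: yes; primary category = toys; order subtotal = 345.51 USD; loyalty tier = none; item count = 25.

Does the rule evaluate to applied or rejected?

Rejected

Atomic conditions:
  ship-to country ∈ {AU, DE, UK}: DE is in the set → true
  prior uses of this code < 6: 0 < 6 is true
  order placed on a weekend: yes → true
  placed via mobile app: no → false
  email verified: yes → true
  primary category = books: toys == books is false
  contains a gift card: yes → true
  NOT first-time customer: yes → false
  item count > 5: 25 > 5 is true
  account age = 393 days: 935 == 393 is false
  loyalty tier ∈ {bronze, gold, none, platinum}: none is in the set → true
  order subtotal ≥ 149.29 USD: 345.51 ≥ 149.29 is true
  primary category ∈ {books, electronics, grocery, toys}: toys is in the set → true
  account age < 135 days: 935 < 135 is false
  item count ≥ 13: 25 ≥ 13 is true
Combine:
[1.1.1.1.1] true AND true AND true = true
[1.1.1.1.2] false OR true = true
[1.1.1.1.3.1] false OR true OR false = true
[1.1.1.1.3] NOT true = false
[1.1.1.1] true AND true AND false = false
[1.1.1.2.1] true AND false AND true = false
[1.1.1.2.2] exactly-one(false, true, true) = false
[1.1.1.2.3] false AND true = false
[1.1.1.2] false OR false OR false = false
[1.1.1] exactly-one(false, false) = false
[1.1] NOT false = true
[1] NOT true = false
[2] true → true = true
[root] false AND true = false
Overall: false → rejected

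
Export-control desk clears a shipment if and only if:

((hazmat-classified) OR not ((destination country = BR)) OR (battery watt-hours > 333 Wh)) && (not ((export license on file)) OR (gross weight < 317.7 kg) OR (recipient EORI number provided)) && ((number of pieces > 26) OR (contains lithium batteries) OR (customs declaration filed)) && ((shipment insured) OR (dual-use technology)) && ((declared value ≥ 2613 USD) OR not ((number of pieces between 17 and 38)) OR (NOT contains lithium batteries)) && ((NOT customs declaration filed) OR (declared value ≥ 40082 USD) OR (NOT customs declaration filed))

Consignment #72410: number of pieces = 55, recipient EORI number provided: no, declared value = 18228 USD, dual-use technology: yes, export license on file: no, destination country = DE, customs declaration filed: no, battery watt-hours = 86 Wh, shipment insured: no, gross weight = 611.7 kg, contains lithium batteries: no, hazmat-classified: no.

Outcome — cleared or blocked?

Cleared

Atomic conditions:
  hazmat-classified: no → false
  destination country = BR: DE == BR is false
  battery watt-hours > 333 Wh: 86 > 333 is false
  export license on file: no → false
  gross weight < 317.7 kg: 611.7 < 317.7 is false
  recipient EORI number provided: no → false
  number of pieces > 26: 55 > 26 is true
  contains lithium batteries: no → false
  customs declaration filed: no → false
  shipment insured: no → false
  dual-use technology: yes → true
  declared value ≥ 2613 USD: 18228 ≥ 2613 is true
  number of pieces between 17 and 38: 55 in [17, 38] is false
  NOT contains lithium batteries: no → true
  NOT customs declaration filed: no → true
  declared value ≥ 40082 USD: 18228 ≥ 40082 is false
Combine:
[1.2] NOT false = true
[1] false OR true OR false = true
[2.1] NOT false = true
[2] true OR false OR false = true
[3] true OR false OR false = true
[4] false OR true = true
[5.2] NOT false = true
[5] true OR true OR true = true
[6] true OR false OR true = true
[root] true AND true AND true AND true AND true AND true = true
Overall: true → cleared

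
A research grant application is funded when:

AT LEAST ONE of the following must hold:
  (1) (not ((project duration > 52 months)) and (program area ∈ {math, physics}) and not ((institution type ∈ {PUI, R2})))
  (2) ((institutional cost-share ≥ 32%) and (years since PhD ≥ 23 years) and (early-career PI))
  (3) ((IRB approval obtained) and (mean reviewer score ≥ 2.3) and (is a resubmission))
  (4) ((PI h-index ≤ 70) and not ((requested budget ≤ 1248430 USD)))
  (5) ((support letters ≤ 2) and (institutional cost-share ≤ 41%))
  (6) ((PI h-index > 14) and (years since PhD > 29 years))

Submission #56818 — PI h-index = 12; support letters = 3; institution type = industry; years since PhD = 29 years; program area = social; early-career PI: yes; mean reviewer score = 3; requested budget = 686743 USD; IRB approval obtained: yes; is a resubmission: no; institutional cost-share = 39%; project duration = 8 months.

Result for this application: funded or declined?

Atomic conditions:
  project duration > 52 months: 8 > 52 is false
  program area ∈ {math, physics}: social is not in the set → false
  institution type ∈ {PUI, R2}: industry is not in the set → false
  institutional cost-share ≥ 32%: 39 ≥ 32 is true
  years since PhD ≥ 23 years: 29 ≥ 23 is true
  early-career PI: yes → true
  IRB approval obtained: yes → true
  mean reviewer score ≥ 2.3: 3 ≥ 2.3 is true
  is a resubmission: no → false
  PI h-index ≤ 70: 12 ≤ 70 is true
  requested budget ≤ 1248430 USD: 686743 ≤ 1248430 is true
  support letters ≤ 2: 3 ≤ 2 is false
  institutional cost-share ≤ 41%: 39 ≤ 41 is true
  PI h-index > 14: 12 > 14 is false
  years since PhD > 29 years: 29 > 29 is false
Combine:
[1.1] NOT false = true
[1.3] NOT false = true
[1] true AND false AND true = false
[2] true AND true AND true = true
[3] true AND true AND false = false
[4.2] NOT true = false
[4] true AND false = false
[5] false AND true = false
[6] false AND false = false
[root] false OR true OR false OR false OR false OR false = true
Overall: true → funded

Funded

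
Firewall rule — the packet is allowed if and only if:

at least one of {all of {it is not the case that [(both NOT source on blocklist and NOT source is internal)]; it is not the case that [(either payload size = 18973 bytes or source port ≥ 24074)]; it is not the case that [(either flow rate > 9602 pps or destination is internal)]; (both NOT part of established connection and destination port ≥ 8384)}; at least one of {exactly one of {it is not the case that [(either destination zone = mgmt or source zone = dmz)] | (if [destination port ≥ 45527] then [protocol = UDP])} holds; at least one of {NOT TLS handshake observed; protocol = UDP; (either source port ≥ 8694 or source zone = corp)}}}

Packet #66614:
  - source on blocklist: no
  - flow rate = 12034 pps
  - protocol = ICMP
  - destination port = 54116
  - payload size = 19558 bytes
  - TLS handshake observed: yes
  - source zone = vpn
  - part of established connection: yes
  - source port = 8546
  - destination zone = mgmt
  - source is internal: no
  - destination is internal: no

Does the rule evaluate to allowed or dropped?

Atomic conditions:
  NOT source on blocklist: no → true
  NOT source is internal: no → true
  payload size = 18973 bytes: 19558 == 18973 is false
  source port ≥ 24074: 8546 ≥ 24074 is false
  flow rate > 9602 pps: 12034 > 9602 is true
  destination is internal: no → false
  NOT part of established connection: yes → false
  destination port ≥ 8384: 54116 ≥ 8384 is true
  destination zone = mgmt: mgmt == mgmt is true
  source zone = dmz: vpn == dmz is false
  destination port ≥ 45527: 54116 ≥ 45527 is true
  protocol = UDP: ICMP == UDP is false
  NOT TLS handshake observed: yes → false
  source port ≥ 8694: 8546 ≥ 8694 is false
  source zone = corp: vpn == corp is false
Combine:
[1.1.1] true AND true = true
[1.1] NOT true = false
[1.2.1] false OR false = false
[1.2] NOT false = true
[1.3.1] true OR false = true
[1.3] NOT true = false
[1.4] false AND true = false
[1] false AND true AND false AND false = false
[2.1.1.1] true OR false = true
[2.1.1] NOT true = false
[2.1.2] true → false = false
[2.1] exactly-one(false, false) = false
[2.2.3] false OR false = false
[2.2] false OR false OR false = false
[2] false OR false = false
[root] false OR false = false
Overall: false → dropped

Dropped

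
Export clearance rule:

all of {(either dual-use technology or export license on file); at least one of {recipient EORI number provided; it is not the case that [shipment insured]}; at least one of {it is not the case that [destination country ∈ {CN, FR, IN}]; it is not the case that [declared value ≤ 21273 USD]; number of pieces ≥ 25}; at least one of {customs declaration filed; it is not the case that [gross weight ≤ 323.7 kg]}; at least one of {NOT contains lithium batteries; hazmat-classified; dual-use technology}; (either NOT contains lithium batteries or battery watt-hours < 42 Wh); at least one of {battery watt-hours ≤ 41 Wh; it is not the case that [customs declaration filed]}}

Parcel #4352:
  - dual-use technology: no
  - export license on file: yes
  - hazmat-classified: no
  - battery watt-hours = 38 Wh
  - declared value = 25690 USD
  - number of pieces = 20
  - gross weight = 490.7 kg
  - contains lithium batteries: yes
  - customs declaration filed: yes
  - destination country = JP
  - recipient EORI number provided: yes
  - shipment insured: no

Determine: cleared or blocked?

Blocked

Atomic conditions:
  dual-use technology: no → false
  export license on file: yes → true
  recipient EORI number provided: yes → true
  shipment insured: no → false
  destination country ∈ {CN, FR, IN}: JP is not in the set → false
  declared value ≤ 21273 USD: 25690 ≤ 21273 is false
  number of pieces ≥ 25: 20 ≥ 25 is false
  customs declaration filed: yes → true
  gross weight ≤ 323.7 kg: 490.7 ≤ 323.7 is false
  NOT contains lithium batteries: yes → false
  hazmat-classified: no → false
  battery watt-hours < 42 Wh: 38 < 42 is true
  battery watt-hours ≤ 41 Wh: 38 ≤ 41 is true
Combine:
[1] false OR true = true
[2.2] NOT false = true
[2] true OR true = true
[3.1] NOT false = true
[3.2] NOT false = true
[3] true OR true OR false = true
[4.2] NOT false = true
[4] true OR true = true
[5] false OR false OR false = false
[6] false OR true = true
[7.2] NOT true = false
[7] true OR false = true
[root] true AND true AND true AND true AND false AND true AND true = false
Overall: false → blocked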